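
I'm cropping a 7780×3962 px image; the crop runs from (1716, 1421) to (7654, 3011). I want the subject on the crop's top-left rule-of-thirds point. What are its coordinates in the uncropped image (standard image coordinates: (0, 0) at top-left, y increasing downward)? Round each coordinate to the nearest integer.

(3695, 1951)

Crop width = 7654 − 1716 = 5938 px; one third is 1979.33 px.
Crop height = 3011 − 1421 = 1590 px; one third is 530.00 px.
The top-left point is one-third across and one-third down within the crop:
x = 1716 + 1 × 1979.33 ≈ 3695; y = 1421 + 1 × 530.00 ≈ 1951.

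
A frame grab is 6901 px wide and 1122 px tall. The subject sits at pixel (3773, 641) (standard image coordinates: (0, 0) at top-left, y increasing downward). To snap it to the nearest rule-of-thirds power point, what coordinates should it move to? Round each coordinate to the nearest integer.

Third lines: x ∈ {2300, 4601}, y ∈ {374, 748}.
3773 is closer to x = 4601; 641 is closer to y = 748.
So the nearest intersection is the lower-right power point.

x = 4601 px, y = 748 px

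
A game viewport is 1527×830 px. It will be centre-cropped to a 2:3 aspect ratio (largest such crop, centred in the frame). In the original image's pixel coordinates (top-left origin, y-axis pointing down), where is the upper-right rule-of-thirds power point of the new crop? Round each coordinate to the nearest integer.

1527/830 > 2/3, so the 2:3 crop keeps the full height 830 and trims width to 830 × 2/3 = 553.33 px.
Left offset = (1527 − 553.33)/2 = 486.83 px; top offset = 0.
Upper-right is two-thirds across and one-third down within the crop:
x = 486.83 + 2 × 553.33/3 ≈ 856; y = 0.00 + 1 × 830.00/3 ≈ 277.

x = 856 px, y = 277 px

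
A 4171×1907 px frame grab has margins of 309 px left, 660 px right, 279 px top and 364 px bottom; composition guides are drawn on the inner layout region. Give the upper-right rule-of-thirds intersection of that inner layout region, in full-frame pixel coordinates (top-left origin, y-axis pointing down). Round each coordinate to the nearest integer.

(2444, 700)

Content width = 4171 − 309 − 660 = 3202 px; content height = 1907 − 279 − 364 = 1264 px.
Upper-right is two-thirds across and one-third down within the inner layout region.
x = 309 + 2 × 3202/3 = 309 + 2134.67 ≈ 2444
y = 279 + 1 × 1264/3 = 279 + 421.33 ≈ 700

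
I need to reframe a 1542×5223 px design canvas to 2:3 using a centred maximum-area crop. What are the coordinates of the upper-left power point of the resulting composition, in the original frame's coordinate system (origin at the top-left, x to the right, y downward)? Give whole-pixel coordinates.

(514, 2226)

1542/5223 < 2/3, so the 2:3 crop keeps the full width 1542 and trims height to 1542 × 3/2 = 2313.00 px.
Top offset = (5223 − 2313.00)/2 = 1455.00 px; left offset = 0.
Upper-left is one-third across and one-third down within the crop:
x = 0.00 + 1 × 1542.00/3 ≈ 514; y = 1455.00 + 1 × 2313.00/3 ≈ 2226.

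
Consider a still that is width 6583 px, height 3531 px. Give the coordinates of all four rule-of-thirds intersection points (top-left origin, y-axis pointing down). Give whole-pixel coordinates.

(2194, 1177), (4389, 1177), (2194, 2354), (4389, 2354)

One third of 6583 is 2194.33; one third of 3531 is 1177.
Vertical third lines at x = 2194 and x = 4389; horizontal third lines at y = 1177 and y = 2354.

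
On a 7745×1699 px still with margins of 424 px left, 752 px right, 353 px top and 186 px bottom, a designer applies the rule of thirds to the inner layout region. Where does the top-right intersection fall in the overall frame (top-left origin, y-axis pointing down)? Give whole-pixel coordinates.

x = 4803 px, y = 740 px

Content width = 7745 − 424 − 752 = 6569 px; content height = 1699 − 353 − 186 = 1160 px.
Top-right is two-thirds across and one-third down within the inner layout region.
x = 424 + 2 × 6569/3 = 424 + 4379.33 ≈ 4803
y = 353 + 1 × 1160/3 = 353 + 386.67 ≈ 740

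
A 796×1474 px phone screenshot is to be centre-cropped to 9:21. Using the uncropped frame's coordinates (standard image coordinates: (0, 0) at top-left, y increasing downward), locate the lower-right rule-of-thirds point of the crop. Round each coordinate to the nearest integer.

796/1474 > 9/21, so the 9:21 crop keeps the full height 1474 and trims width to 1474 × 9/21 = 631.71 px.
Left offset = (796 − 631.71)/2 = 82.14 px; top offset = 0.
Lower-right is two-thirds across and two-thirds down within the crop:
x = 82.14 + 2 × 631.71/3 ≈ 503; y = 0.00 + 2 × 1474.00/3 ≈ 983.

(503, 983)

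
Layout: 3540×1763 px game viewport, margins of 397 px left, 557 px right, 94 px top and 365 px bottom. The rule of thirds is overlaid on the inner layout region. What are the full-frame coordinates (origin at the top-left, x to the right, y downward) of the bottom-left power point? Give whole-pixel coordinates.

(1259, 963)

Content width = 3540 − 397 − 557 = 2586 px; content height = 1763 − 94 − 365 = 1304 px.
Bottom-left is one-third across and two-thirds down within the inner layout region.
x = 397 + 1 × 2586/3 = 397 + 862.00 ≈ 1259
y = 94 + 2 × 1304/3 = 94 + 869.33 ≈ 963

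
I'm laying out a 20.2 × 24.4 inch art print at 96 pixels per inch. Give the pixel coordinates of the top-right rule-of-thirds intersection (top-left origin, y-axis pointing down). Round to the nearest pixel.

(1293, 781)

In pixels the canvas is 20.2 × 96 = 1939.2 wide and 24.4 × 96 = 2342.4 tall.
The top-right point is two-thirds across and one-third down:
x = 2 × 1939.2/3 ≈ 1293; y = 1 × 2342.4/3 ≈ 781.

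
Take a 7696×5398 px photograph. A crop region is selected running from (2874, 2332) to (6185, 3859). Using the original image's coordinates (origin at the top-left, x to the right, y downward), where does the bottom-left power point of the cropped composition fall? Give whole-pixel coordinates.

(3978, 3350)

Crop width = 6185 − 2874 = 3311 px; one third is 1103.67 px.
Crop height = 3859 − 2332 = 1527 px; one third is 509.00 px.
The bottom-left point is one-third across and two-thirds down within the crop:
x = 2874 + 1 × 1103.67 ≈ 3978; y = 2332 + 2 × 509.00 ≈ 3350.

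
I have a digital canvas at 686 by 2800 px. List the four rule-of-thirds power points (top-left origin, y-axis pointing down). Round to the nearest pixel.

(229, 933), (457, 933), (229, 1867), (457, 1867)

One third of 686 is 228.67; one third of 2800 is 933.33.
Vertical third lines at x = 229 and x = 457; horizontal third lines at y = 933 and y = 1867.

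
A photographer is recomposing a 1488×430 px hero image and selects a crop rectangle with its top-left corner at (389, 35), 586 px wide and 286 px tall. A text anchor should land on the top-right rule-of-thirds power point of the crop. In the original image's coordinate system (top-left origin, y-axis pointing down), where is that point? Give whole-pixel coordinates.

x = 780 px, y = 130 px

One third of the crop width 586 is 195.33 px.
One third of the crop height 286 is 95.33 px.
The top-right point is two-thirds across and one-third down within the crop:
x = 389 + 2 × 195.33 ≈ 780; y = 35 + 1 × 95.33 ≈ 130.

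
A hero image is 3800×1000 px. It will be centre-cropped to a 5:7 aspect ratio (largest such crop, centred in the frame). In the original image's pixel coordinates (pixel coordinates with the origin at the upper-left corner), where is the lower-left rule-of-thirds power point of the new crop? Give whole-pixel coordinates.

x = 1781 px, y = 667 px

3800/1000 > 5/7, so the 5:7 crop keeps the full height 1000 and trims width to 1000 × 5/7 = 714.29 px.
Left offset = (3800 − 714.29)/2 = 1542.86 px; top offset = 0.
Lower-left is one-third across and two-thirds down within the crop:
x = 1542.86 + 1 × 714.29/3 ≈ 1781; y = 0.00 + 2 × 1000.00/3 ≈ 667.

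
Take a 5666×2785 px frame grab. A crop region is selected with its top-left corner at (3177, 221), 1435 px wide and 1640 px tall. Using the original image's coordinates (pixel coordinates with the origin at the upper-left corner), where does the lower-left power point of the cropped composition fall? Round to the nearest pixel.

One third of the crop width 1435 is 478.33 px.
One third of the crop height 1640 is 546.67 px.
The lower-left point is one-third across and two-thirds down within the crop:
x = 3177 + 1 × 478.33 ≈ 3655; y = 221 + 2 × 546.67 ≈ 1314.

x = 3655 px, y = 1314 px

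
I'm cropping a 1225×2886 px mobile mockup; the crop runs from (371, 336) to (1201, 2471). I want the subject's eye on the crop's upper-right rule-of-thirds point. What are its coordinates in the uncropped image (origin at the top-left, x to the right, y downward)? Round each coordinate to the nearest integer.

(924, 1048)

Crop width = 1201 − 371 = 830 px; one third is 276.67 px.
Crop height = 2471 − 336 = 2135 px; one third is 711.67 px.
The upper-right point is two-thirds across and one-third down within the crop:
x = 371 + 2 × 276.67 ≈ 924; y = 336 + 1 × 711.67 ≈ 1048.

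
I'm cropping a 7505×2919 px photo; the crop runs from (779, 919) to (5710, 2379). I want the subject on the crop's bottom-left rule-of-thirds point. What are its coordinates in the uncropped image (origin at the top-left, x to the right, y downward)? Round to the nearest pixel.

(2423, 1892)

Crop width = 5710 − 779 = 4931 px; one third is 1643.67 px.
Crop height = 2379 − 919 = 1460 px; one third is 486.67 px.
The bottom-left point is one-third across and two-thirds down within the crop:
x = 779 + 1 × 1643.67 ≈ 2423; y = 919 + 2 × 486.67 ≈ 1892.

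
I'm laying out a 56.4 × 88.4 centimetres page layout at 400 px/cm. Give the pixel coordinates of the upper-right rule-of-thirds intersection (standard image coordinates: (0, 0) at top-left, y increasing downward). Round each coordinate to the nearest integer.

In pixels the canvas is 56.4 × 400 = 22560 wide and 88.4 × 400 = 35360 tall.
The upper-right point is two-thirds across and one-third down:
x = 2 × 22560/3 ≈ 15040; y = 1 × 35360/3 ≈ 11787.

(15040, 11787)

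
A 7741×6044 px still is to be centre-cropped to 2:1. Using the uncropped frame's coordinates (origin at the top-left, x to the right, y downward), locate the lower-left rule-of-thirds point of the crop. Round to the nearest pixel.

7741/6044 < 2/1, so the 2:1 crop keeps the full width 7741 and trims height to 7741 × 1/2 = 3870.50 px.
Top offset = (6044 − 3870.50)/2 = 1086.75 px; left offset = 0.
Lower-left is one-third across and two-thirds down within the crop:
x = 0.00 + 1 × 7741.00/3 ≈ 2580; y = 1086.75 + 2 × 3870.50/3 ≈ 3667.

(2580, 3667)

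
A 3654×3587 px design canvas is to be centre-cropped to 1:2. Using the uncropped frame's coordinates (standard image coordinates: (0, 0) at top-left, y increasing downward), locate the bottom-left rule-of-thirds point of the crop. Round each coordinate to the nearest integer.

x = 1528 px, y = 2391 px

3654/3587 > 1/2, so the 1:2 crop keeps the full height 3587 and trims width to 3587 × 1/2 = 1793.50 px.
Left offset = (3654 − 1793.50)/2 = 930.25 px; top offset = 0.
Bottom-left is one-third across and two-thirds down within the crop:
x = 930.25 + 1 × 1793.50/3 ≈ 1528; y = 0.00 + 2 × 3587.00/3 ≈ 2391.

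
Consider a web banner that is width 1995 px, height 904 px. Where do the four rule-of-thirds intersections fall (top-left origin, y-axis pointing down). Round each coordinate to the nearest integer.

One third of 1995 is 665; one third of 904 is 301.33.
Vertical third lines at x = 665 and x = 1330; horizontal third lines at y = 301 and y = 603.

(665, 301), (1330, 301), (665, 603), (1330, 603)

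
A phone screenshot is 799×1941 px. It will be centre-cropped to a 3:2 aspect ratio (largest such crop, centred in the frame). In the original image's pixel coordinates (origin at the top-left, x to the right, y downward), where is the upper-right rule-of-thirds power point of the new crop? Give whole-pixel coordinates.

799/1941 < 3/2, so the 3:2 crop keeps the full width 799 and trims height to 799 × 2/3 = 532.67 px.
Top offset = (1941 − 532.67)/2 = 704.17 px; left offset = 0.
Upper-right is two-thirds across and one-third down within the crop:
x = 0.00 + 2 × 799.00/3 ≈ 533; y = 704.17 + 1 × 532.67/3 ≈ 882.

x = 533 px, y = 882 px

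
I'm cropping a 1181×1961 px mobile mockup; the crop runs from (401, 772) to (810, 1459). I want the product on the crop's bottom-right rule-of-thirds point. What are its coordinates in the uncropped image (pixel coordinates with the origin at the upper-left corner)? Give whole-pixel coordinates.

Crop width = 810 − 401 = 409 px; one third is 136.33 px.
Crop height = 1459 − 772 = 687 px; one third is 229.00 px.
The bottom-right point is two-thirds across and two-thirds down within the crop:
x = 401 + 2 × 136.33 ≈ 674; y = 772 + 2 × 229.00 ≈ 1230.

(674, 1230)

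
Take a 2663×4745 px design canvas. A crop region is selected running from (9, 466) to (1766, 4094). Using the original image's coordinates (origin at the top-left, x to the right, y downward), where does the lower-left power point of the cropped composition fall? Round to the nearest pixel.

Crop width = 1766 − 9 = 1757 px; one third is 585.67 px.
Crop height = 4094 − 466 = 3628 px; one third is 1209.33 px.
The lower-left point is one-third across and two-thirds down within the crop:
x = 9 + 1 × 585.67 ≈ 595; y = 466 + 2 × 1209.33 ≈ 2885.

(595, 2885)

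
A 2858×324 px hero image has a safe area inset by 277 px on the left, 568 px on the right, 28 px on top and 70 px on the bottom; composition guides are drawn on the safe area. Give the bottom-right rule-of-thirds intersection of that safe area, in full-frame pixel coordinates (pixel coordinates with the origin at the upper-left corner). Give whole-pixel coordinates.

(1619, 179)

Content width = 2858 − 277 − 568 = 2013 px; content height = 324 − 28 − 70 = 226 px.
Bottom-right is two-thirds across and two-thirds down within the safe area.
x = 277 + 2 × 2013/3 = 277 + 1342.00 ≈ 1619
y = 28 + 2 × 226/3 = 28 + 150.67 ≈ 179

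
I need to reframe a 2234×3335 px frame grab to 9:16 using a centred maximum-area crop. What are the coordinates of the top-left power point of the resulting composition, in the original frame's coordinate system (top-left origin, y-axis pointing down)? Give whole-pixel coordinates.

x = 804 px, y = 1112 px

2234/3335 > 9/16, so the 9:16 crop keeps the full height 3335 and trims width to 3335 × 9/16 = 1875.94 px.
Left offset = (2234 − 1875.94)/2 = 179.03 px; top offset = 0.
Top-left is one-third across and one-third down within the crop:
x = 179.03 + 1 × 1875.94/3 ≈ 804; y = 0.00 + 1 × 3335.00/3 ≈ 1112.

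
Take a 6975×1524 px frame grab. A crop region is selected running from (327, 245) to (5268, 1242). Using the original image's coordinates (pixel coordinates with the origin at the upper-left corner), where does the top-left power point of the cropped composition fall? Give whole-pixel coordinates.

Crop width = 5268 − 327 = 4941 px; one third is 1647.00 px.
Crop height = 1242 − 245 = 997 px; one third is 332.33 px.
The top-left point is one-third across and one-third down within the crop:
x = 327 + 1 × 1647.00 ≈ 1974; y = 245 + 1 × 332.33 ≈ 577.

(1974, 577)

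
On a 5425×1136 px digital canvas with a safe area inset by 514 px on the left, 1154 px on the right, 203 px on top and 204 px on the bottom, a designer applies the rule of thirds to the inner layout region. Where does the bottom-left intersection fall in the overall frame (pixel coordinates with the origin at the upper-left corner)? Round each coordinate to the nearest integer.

x = 1766 px, y = 689 px

Content width = 5425 − 514 − 1154 = 3757 px; content height = 1136 − 203 − 204 = 729 px.
Bottom-left is one-third across and two-thirds down within the inner layout region.
x = 514 + 1 × 3757/3 = 514 + 1252.33 ≈ 1766
y = 203 + 2 × 729/3 = 203 + 486.00 ≈ 689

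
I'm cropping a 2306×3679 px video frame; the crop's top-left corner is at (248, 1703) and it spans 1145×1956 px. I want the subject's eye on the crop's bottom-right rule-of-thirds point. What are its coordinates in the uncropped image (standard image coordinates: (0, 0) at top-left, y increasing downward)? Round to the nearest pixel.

x = 1011 px, y = 3007 px

One third of the crop width 1145 is 381.67 px.
One third of the crop height 1956 is 652.00 px.
The bottom-right point is two-thirds across and two-thirds down within the crop:
x = 248 + 2 × 381.67 ≈ 1011; y = 1703 + 2 × 652.00 ≈ 3007.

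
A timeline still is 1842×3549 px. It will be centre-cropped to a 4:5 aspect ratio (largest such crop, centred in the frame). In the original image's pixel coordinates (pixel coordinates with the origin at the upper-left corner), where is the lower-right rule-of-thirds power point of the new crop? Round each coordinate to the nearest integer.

1842/3549 < 4/5, so the 4:5 crop keeps the full width 1842 and trims height to 1842 × 5/4 = 2302.50 px.
Top offset = (3549 − 2302.50)/2 = 623.25 px; left offset = 0.
Lower-right is two-thirds across and two-thirds down within the crop:
x = 0.00 + 2 × 1842.00/3 ≈ 1228; y = 623.25 + 2 × 2302.50/3 ≈ 2158.

(1228, 2158)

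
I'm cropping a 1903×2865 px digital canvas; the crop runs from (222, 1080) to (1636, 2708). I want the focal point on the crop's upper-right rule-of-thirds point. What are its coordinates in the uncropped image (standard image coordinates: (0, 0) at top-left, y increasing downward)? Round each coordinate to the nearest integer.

Crop width = 1636 − 222 = 1414 px; one third is 471.33 px.
Crop height = 2708 − 1080 = 1628 px; one third is 542.67 px.
The upper-right point is two-thirds across and one-third down within the crop:
x = 222 + 2 × 471.33 ≈ 1165; y = 1080 + 1 × 542.67 ≈ 1623.

x = 1165 px, y = 1623 px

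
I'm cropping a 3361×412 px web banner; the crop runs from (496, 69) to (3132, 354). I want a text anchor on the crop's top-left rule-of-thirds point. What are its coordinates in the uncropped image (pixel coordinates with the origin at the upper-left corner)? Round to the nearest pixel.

x = 1375 px, y = 164 px

Crop width = 3132 − 496 = 2636 px; one third is 878.67 px.
Crop height = 354 − 69 = 285 px; one third is 95.00 px.
The top-left point is one-third across and one-third down within the crop:
x = 496 + 1 × 878.67 ≈ 1375; y = 69 + 1 × 95.00 ≈ 164.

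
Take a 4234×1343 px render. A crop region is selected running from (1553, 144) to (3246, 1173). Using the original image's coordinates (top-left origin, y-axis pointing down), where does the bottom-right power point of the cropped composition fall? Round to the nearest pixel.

x = 2682 px, y = 830 px

Crop width = 3246 − 1553 = 1693 px; one third is 564.33 px.
Crop height = 1173 − 144 = 1029 px; one third is 343.00 px.
The bottom-right point is two-thirds across and two-thirds down within the crop:
x = 1553 + 2 × 564.33 ≈ 2682; y = 144 + 2 × 343.00 ≈ 830.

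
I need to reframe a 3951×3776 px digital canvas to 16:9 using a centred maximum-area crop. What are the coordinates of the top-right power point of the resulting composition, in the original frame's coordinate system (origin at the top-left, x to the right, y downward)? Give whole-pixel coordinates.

x = 2634 px, y = 1518 px

3951/3776 < 16/9, so the 16:9 crop keeps the full width 3951 and trims height to 3951 × 9/16 = 2222.44 px.
Top offset = (3776 − 2222.44)/2 = 776.78 px; left offset = 0.
Top-right is two-thirds across and one-third down within the crop:
x = 0.00 + 2 × 3951.00/3 ≈ 2634; y = 776.78 + 1 × 2222.44/3 ≈ 1518.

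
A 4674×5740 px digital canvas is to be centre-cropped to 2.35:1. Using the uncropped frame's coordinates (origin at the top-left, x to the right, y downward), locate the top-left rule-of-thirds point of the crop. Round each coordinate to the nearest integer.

(1558, 2539)

4674/5740 < 2.35/1, so the 2.35:1 crop keeps the full width 4674 and trims height to 4674 × 1/2.35 = 1988.94 px.
Top offset = (5740 − 1988.94)/2 = 1875.53 px; left offset = 0.
Top-left is one-third across and one-third down within the crop:
x = 0.00 + 1 × 4674.00/3 ≈ 1558; y = 1875.53 + 1 × 1988.94/3 ≈ 2539.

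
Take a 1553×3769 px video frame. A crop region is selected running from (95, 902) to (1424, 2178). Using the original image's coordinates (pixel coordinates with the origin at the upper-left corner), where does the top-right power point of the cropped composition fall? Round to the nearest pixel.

Crop width = 1424 − 95 = 1329 px; one third is 443.00 px.
Crop height = 2178 − 902 = 1276 px; one third is 425.33 px.
The top-right point is two-thirds across and one-third down within the crop:
x = 95 + 2 × 443.00 ≈ 981; y = 902 + 1 × 425.33 ≈ 1327.

(981, 1327)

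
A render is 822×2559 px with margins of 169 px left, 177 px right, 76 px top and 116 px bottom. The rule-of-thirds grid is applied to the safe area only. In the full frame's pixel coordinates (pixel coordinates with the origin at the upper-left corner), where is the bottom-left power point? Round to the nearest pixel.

Content width = 822 − 169 − 177 = 476 px; content height = 2559 − 76 − 116 = 2367 px.
Bottom-left is one-third across and two-thirds down within the safe area.
x = 169 + 1 × 476/3 = 169 + 158.67 ≈ 328
y = 76 + 2 × 2367/3 = 76 + 1578.00 ≈ 1654

x = 328 px, y = 1654 px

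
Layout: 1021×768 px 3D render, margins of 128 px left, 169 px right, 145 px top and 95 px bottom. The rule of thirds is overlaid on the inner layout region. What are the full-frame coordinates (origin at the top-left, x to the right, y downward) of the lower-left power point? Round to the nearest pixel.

Content width = 1021 − 128 − 169 = 724 px; content height = 768 − 145 − 95 = 528 px.
Lower-left is one-third across and two-thirds down within the inner layout region.
x = 128 + 1 × 724/3 = 128 + 241.33 ≈ 369
y = 145 + 2 × 528/3 = 145 + 352.00 ≈ 497

x = 369 px, y = 497 px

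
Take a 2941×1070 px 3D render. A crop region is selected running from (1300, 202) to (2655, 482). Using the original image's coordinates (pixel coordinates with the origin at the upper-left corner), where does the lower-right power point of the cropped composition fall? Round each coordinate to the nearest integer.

x = 2203 px, y = 389 px

Crop width = 2655 − 1300 = 1355 px; one third is 451.67 px.
Crop height = 482 − 202 = 280 px; one third is 93.33 px.
The lower-right point is two-thirds across and two-thirds down within the crop:
x = 1300 + 2 × 451.67 ≈ 2203; y = 202 + 2 × 93.33 ≈ 389.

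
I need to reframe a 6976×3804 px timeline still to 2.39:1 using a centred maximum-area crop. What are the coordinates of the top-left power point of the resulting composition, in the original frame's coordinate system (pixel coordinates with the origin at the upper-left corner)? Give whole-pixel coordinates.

6976/3804 < 2.39/1, so the 2.39:1 crop keeps the full width 6976 and trims height to 6976 × 1/2.39 = 2918.83 px.
Top offset = (3804 − 2918.83)/2 = 442.59 px; left offset = 0.
Top-left is one-third across and one-third down within the crop:
x = 0.00 + 1 × 6976.00/3 ≈ 2325; y = 442.59 + 1 × 2918.83/3 ≈ 1416.

x = 2325 px, y = 1416 px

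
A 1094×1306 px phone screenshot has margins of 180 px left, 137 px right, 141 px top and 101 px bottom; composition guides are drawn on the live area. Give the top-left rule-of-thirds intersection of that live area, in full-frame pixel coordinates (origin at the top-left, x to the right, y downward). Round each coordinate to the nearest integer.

Content width = 1094 − 180 − 137 = 777 px; content height = 1306 − 141 − 101 = 1064 px.
Top-left is one-third across and one-third down within the live area.
x = 180 + 1 × 777/3 = 180 + 259.00 ≈ 439
y = 141 + 1 × 1064/3 = 141 + 354.67 ≈ 496

x = 439 px, y = 496 px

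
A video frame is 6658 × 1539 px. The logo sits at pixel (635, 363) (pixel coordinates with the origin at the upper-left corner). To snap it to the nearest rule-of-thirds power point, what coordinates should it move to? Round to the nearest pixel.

Third lines: x ∈ {2219, 4439}, y ∈ {513, 1026}.
635 is closer to x = 2219; 363 is closer to y = 513.
So the nearest intersection is the upper-left power point.

(2219, 513)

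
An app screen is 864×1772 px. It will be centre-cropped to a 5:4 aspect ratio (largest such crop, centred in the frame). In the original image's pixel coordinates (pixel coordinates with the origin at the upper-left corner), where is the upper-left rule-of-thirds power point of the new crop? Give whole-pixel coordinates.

(288, 771)

864/1772 < 5/4, so the 5:4 crop keeps the full width 864 and trims height to 864 × 4/5 = 691.20 px.
Top offset = (1772 − 691.20)/2 = 540.40 px; left offset = 0.
Upper-left is one-third across and one-third down within the crop:
x = 0.00 + 1 × 864.00/3 ≈ 288; y = 540.40 + 1 × 691.20/3 ≈ 771.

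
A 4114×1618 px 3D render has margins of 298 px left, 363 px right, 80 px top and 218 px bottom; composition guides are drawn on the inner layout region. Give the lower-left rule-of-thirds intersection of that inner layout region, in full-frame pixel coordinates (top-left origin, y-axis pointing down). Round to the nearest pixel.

Content width = 4114 − 298 − 363 = 3453 px; content height = 1618 − 80 − 218 = 1320 px.
Lower-left is one-third across and two-thirds down within the inner layout region.
x = 298 + 1 × 3453/3 = 298 + 1151.00 ≈ 1449
y = 80 + 2 × 1320/3 = 80 + 880.00 ≈ 960

(1449, 960)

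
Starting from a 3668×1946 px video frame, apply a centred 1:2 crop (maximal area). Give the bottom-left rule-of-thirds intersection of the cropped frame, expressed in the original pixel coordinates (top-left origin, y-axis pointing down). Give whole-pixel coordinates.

3668/1946 > 1/2, so the 1:2 crop keeps the full height 1946 and trims width to 1946 × 1/2 = 973.00 px.
Left offset = (3668 − 973.00)/2 = 1347.50 px; top offset = 0.
Bottom-left is one-third across and two-thirds down within the crop:
x = 1347.50 + 1 × 973.00/3 ≈ 1672; y = 0.00 + 2 × 1946.00/3 ≈ 1297.

(1672, 1297)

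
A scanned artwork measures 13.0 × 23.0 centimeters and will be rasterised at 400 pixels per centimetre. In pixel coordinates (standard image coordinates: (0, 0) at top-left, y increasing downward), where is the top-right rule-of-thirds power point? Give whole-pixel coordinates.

x = 3467 px, y = 3067 px

In pixels the canvas is 13.0 × 400 = 5200 wide and 23.0 × 400 = 9200 tall.
The top-right point is two-thirds across and one-third down:
x = 2 × 5200/3 ≈ 3467; y = 1 × 9200/3 ≈ 3067.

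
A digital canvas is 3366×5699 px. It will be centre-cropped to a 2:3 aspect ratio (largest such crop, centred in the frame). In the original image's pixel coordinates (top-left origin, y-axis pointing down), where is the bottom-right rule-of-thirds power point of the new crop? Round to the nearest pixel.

3366/5699 < 2/3, so the 2:3 crop keeps the full width 3366 and trims height to 3366 × 3/2 = 5049.00 px.
Top offset = (5699 − 5049.00)/2 = 325.00 px; left offset = 0.
Bottom-right is two-thirds across and two-thirds down within the crop:
x = 0.00 + 2 × 3366.00/3 ≈ 2244; y = 325.00 + 2 × 5049.00/3 ≈ 3691.

x = 2244 px, y = 3691 px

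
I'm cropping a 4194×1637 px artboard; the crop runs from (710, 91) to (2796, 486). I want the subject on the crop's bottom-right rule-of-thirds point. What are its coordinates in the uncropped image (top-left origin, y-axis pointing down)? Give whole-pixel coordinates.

Crop width = 2796 − 710 = 2086 px; one third is 695.33 px.
Crop height = 486 − 91 = 395 px; one third is 131.67 px.
The bottom-right point is two-thirds across and two-thirds down within the crop:
x = 710 + 2 × 695.33 ≈ 2101; y = 91 + 2 × 131.67 ≈ 354.

x = 2101 px, y = 354 px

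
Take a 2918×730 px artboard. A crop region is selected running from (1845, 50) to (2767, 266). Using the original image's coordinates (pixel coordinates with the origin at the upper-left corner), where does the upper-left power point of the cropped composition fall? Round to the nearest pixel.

Crop width = 2767 − 1845 = 922 px; one third is 307.33 px.
Crop height = 266 − 50 = 216 px; one third is 72.00 px.
The upper-left point is one-third across and one-third down within the crop:
x = 1845 + 1 × 307.33 ≈ 2152; y = 50 + 1 × 72.00 ≈ 122.

(2152, 122)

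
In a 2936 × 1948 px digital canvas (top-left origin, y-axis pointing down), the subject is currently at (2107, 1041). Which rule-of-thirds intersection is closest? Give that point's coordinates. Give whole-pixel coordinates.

Third lines: x ∈ {979, 1957}, y ∈ {649, 1299}.
2107 is closer to x = 1957; 1041 is closer to y = 1299.
So the nearest intersection is the lower-right power point.

(1957, 1299)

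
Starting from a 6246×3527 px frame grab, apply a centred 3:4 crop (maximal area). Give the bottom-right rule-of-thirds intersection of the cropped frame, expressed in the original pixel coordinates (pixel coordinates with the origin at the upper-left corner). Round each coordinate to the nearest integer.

6246/3527 > 3/4, so the 3:4 crop keeps the full height 3527 and trims width to 3527 × 3/4 = 2645.25 px.
Left offset = (6246 − 2645.25)/2 = 1800.38 px; top offset = 0.
Bottom-right is two-thirds across and two-thirds down within the crop:
x = 1800.38 + 2 × 2645.25/3 ≈ 3564; y = 0.00 + 2 × 3527.00/3 ≈ 2351.

x = 3564 px, y = 2351 px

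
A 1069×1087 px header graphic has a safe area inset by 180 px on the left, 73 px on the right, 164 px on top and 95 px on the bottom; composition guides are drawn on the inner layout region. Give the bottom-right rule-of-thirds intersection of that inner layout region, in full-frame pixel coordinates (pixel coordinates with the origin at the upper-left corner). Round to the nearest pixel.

Content width = 1069 − 180 − 73 = 816 px; content height = 1087 − 164 − 95 = 828 px.
Bottom-right is two-thirds across and two-thirds down within the inner layout region.
x = 180 + 2 × 816/3 = 180 + 544.00 ≈ 724
y = 164 + 2 × 828/3 = 164 + 552.00 ≈ 716

(724, 716)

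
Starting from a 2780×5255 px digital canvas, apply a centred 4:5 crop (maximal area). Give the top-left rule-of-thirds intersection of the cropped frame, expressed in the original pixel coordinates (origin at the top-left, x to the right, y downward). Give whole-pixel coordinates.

2780/5255 < 4/5, so the 4:5 crop keeps the full width 2780 and trims height to 2780 × 5/4 = 3475.00 px.
Top offset = (5255 − 3475.00)/2 = 890.00 px; left offset = 0.
Top-left is one-third across and one-third down within the crop:
x = 0.00 + 1 × 2780.00/3 ≈ 927; y = 890.00 + 1 × 3475.00/3 ≈ 2048.

(927, 2048)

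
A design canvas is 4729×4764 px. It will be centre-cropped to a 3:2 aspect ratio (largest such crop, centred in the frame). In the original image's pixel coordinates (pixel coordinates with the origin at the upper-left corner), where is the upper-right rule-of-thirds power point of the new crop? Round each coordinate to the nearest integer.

x = 3153 px, y = 1857 px

4729/4764 < 3/2, so the 3:2 crop keeps the full width 4729 and trims height to 4729 × 2/3 = 3152.67 px.
Top offset = (4764 − 3152.67)/2 = 805.67 px; left offset = 0.
Upper-right is two-thirds across and one-third down within the crop:
x = 0.00 + 2 × 4729.00/3 ≈ 3153; y = 805.67 + 1 × 3152.67/3 ≈ 1857.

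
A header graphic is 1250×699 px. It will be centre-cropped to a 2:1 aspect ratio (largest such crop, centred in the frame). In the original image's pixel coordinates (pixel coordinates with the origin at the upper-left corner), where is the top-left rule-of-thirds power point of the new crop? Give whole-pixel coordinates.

1250/699 < 2/1, so the 2:1 crop keeps the full width 1250 and trims height to 1250 × 1/2 = 625.00 px.
Top offset = (699 − 625.00)/2 = 37.00 px; left offset = 0.
Top-left is one-third across and one-third down within the crop:
x = 0.00 + 1 × 1250.00/3 ≈ 417; y = 37.00 + 1 × 625.00/3 ≈ 245.

x = 417 px, y = 245 px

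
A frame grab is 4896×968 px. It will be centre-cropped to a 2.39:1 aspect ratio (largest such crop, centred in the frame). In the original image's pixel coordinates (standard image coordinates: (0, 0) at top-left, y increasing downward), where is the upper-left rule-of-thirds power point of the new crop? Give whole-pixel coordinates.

4896/968 > 2.39/1, so the 2.39:1 crop keeps the full height 968 and trims width to 968 × 2.39/1 = 2313.52 px.
Left offset = (4896 − 2313.52)/2 = 1291.24 px; top offset = 0.
Upper-left is one-third across and one-third down within the crop:
x = 1291.24 + 1 × 2313.52/3 ≈ 2062; y = 0.00 + 1 × 968.00/3 ≈ 323.

x = 2062 px, y = 323 px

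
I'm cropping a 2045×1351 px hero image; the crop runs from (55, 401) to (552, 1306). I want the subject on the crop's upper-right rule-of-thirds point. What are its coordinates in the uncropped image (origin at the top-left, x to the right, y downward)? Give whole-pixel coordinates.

Crop width = 552 − 55 = 497 px; one third is 165.67 px.
Crop height = 1306 − 401 = 905 px; one third is 301.67 px.
The upper-right point is two-thirds across and one-third down within the crop:
x = 55 + 2 × 165.67 ≈ 386; y = 401 + 1 × 301.67 ≈ 703.

x = 386 px, y = 703 px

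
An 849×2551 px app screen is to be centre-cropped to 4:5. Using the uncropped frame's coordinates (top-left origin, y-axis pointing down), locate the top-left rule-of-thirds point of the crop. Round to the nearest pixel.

(283, 1099)

849/2551 < 4/5, so the 4:5 crop keeps the full width 849 and trims height to 849 × 5/4 = 1061.25 px.
Top offset = (2551 − 1061.25)/2 = 744.88 px; left offset = 0.
Top-left is one-third across and one-third down within the crop:
x = 0.00 + 1 × 849.00/3 ≈ 283; y = 744.88 + 1 × 1061.25/3 ≈ 1099.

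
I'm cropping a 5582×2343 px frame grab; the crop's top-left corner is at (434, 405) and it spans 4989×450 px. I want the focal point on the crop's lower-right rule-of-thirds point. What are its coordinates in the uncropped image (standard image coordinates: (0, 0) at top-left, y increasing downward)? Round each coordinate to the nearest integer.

One third of the crop width 4989 is 1663.00 px.
One third of the crop height 450 is 150.00 px.
The lower-right point is two-thirds across and two-thirds down within the crop:
x = 434 + 2 × 1663.00 ≈ 3760; y = 405 + 2 × 150.00 ≈ 705.

x = 3760 px, y = 705 px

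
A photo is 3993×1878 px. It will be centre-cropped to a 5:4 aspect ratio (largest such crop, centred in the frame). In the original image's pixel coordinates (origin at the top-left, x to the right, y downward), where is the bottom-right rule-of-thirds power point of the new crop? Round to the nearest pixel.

3993/1878 > 5/4, so the 5:4 crop keeps the full height 1878 and trims width to 1878 × 5/4 = 2347.50 px.
Left offset = (3993 − 2347.50)/2 = 822.75 px; top offset = 0.
Bottom-right is two-thirds across and two-thirds down within the crop:
x = 822.75 + 2 × 2347.50/3 ≈ 2388; y = 0.00 + 2 × 1878.00/3 ≈ 1252.

(2388, 1252)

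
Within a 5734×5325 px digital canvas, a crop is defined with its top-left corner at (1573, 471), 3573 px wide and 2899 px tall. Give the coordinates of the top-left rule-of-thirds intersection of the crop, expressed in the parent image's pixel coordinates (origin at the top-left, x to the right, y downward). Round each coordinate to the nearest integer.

(2764, 1437)

One third of the crop width 3573 is 1191.00 px.
One third of the crop height 2899 is 966.33 px.
The top-left point is one-third across and one-third down within the crop:
x = 1573 + 1 × 1191.00 ≈ 2764; y = 471 + 1 × 966.33 ≈ 1437.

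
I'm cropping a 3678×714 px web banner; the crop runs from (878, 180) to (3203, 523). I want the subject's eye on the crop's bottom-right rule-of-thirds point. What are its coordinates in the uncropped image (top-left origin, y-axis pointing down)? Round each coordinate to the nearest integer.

Crop width = 3203 − 878 = 2325 px; one third is 775.00 px.
Crop height = 523 − 180 = 343 px; one third is 114.33 px.
The bottom-right point is two-thirds across and two-thirds down within the crop:
x = 878 + 2 × 775.00 ≈ 2428; y = 180 + 2 × 114.33 ≈ 409.

x = 2428 px, y = 409 px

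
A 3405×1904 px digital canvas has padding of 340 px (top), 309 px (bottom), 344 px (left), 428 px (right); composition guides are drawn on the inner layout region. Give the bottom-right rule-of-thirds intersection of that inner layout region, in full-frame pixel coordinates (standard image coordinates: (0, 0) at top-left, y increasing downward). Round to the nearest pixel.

Content width = 3405 − 344 − 428 = 2633 px; content height = 1904 − 340 − 309 = 1255 px.
Bottom-right is two-thirds across and two-thirds down within the inner layout region.
x = 344 + 2 × 2633/3 = 344 + 1755.33 ≈ 2099
y = 340 + 2 × 1255/3 = 340 + 836.67 ≈ 1177

x = 2099 px, y = 1177 px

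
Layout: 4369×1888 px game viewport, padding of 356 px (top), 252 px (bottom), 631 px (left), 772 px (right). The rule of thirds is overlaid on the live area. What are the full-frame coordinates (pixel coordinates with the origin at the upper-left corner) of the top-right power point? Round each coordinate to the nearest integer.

x = 2608 px, y = 783 px

Content width = 4369 − 631 − 772 = 2966 px; content height = 1888 − 356 − 252 = 1280 px.
Top-right is two-thirds across and one-third down within the live area.
x = 631 + 2 × 2966/3 = 631 + 1977.33 ≈ 2608
y = 356 + 1 × 1280/3 = 356 + 426.67 ≈ 783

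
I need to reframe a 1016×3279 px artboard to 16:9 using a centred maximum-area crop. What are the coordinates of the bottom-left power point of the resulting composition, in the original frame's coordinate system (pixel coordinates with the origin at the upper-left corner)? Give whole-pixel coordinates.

(339, 1735)

1016/3279 < 16/9, so the 16:9 crop keeps the full width 1016 and trims height to 1016 × 9/16 = 571.50 px.
Top offset = (3279 − 571.50)/2 = 1353.75 px; left offset = 0.
Bottom-left is one-third across and two-thirds down within the crop:
x = 0.00 + 1 × 1016.00/3 ≈ 339; y = 1353.75 + 2 × 571.50/3 ≈ 1735.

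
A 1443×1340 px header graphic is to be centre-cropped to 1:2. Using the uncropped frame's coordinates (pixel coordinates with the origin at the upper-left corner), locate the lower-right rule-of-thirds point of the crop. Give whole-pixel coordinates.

x = 833 px, y = 893 px

1443/1340 > 1/2, so the 1:2 crop keeps the full height 1340 and trims width to 1340 × 1/2 = 670.00 px.
Left offset = (1443 − 670.00)/2 = 386.50 px; top offset = 0.
Lower-right is two-thirds across and two-thirds down within the crop:
x = 386.50 + 2 × 670.00/3 ≈ 833; y = 0.00 + 2 × 1340.00/3 ≈ 893.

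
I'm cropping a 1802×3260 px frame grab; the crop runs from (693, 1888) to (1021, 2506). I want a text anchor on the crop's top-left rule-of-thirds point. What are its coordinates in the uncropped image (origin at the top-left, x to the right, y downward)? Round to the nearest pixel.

x = 802 px, y = 2094 px

Crop width = 1021 − 693 = 328 px; one third is 109.33 px.
Crop height = 2506 − 1888 = 618 px; one third is 206.00 px.
The top-left point is one-third across and one-third down within the crop:
x = 693 + 1 × 109.33 ≈ 802; y = 1888 + 1 × 206.00 ≈ 2094.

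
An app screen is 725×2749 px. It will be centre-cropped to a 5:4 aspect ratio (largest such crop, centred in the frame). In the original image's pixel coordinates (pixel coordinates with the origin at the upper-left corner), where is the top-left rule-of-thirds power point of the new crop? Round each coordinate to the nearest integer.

725/2749 < 5/4, so the 5:4 crop keeps the full width 725 and trims height to 725 × 4/5 = 580.00 px.
Top offset = (2749 − 580.00)/2 = 1084.50 px; left offset = 0.
Top-left is one-third across and one-third down within the crop:
x = 0.00 + 1 × 725.00/3 ≈ 242; y = 1084.50 + 1 × 580.00/3 ≈ 1278.

(242, 1278)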